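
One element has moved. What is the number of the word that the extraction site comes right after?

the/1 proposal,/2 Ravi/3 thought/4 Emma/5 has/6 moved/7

The displaced element is "the proposal" (word 2).
It is linked across 1 clause boundary (Ø).
It functions as the direct object of "moved", so the gap sits immediately after word 7 ("moved").
Base order: Ravi thought Emma has moved the proposal.

7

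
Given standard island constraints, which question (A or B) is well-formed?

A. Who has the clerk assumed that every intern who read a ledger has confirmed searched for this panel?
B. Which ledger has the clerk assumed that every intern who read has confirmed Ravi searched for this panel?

A

In B, the wh-phrase is extracted from inside a complex-NP island (relative clause) (introduced by "who"), which blocks movement.
In A, the extraction path crosses only that-complement boundaries, which are transparent.
So A is grammatical.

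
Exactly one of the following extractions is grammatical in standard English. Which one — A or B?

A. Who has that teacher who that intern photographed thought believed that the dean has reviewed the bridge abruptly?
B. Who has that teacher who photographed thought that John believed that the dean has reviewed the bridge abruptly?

In B, the wh-phrase is extracted from inside a complex-NP island (relative clause) (introduced by "who"), which blocks movement.
In A, the extraction path crosses only that-complement boundaries, which are transparent.
So A is grammatical.

A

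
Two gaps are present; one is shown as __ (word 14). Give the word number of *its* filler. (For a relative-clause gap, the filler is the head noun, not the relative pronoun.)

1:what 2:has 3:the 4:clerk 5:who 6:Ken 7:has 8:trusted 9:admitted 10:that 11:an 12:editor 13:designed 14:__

1

The marked gap is the direct object of "designed".
Its filler is the fronted wh-phrase "what", at word 1.
(The other dependency links word 4 to a gap after word 8.)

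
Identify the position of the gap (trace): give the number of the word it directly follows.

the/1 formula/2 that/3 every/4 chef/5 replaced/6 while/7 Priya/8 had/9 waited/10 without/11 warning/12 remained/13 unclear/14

The displaced element is "the formula" (word 2).
It functions as the direct object of "replaced", so the gap sits immediately after word 6 ("replaced").
Base order: Every chef replaced the formula while Priya had waited without warning.

6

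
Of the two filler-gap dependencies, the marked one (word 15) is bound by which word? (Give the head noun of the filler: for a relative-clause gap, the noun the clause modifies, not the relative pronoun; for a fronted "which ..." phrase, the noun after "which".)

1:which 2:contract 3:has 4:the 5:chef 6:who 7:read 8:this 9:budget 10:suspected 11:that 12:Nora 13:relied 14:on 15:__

The marked gap is the object of the preposition "on" of "relied".
Its filler is the fronted wh-phrase "which contract", at word 2.
(The other dependency links word 5 to a gap after word 6.)

2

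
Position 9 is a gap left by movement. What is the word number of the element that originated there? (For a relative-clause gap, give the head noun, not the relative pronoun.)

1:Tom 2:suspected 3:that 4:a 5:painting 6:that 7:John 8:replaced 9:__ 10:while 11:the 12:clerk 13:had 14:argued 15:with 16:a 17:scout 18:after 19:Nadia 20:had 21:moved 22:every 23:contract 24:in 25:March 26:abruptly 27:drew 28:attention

5

The gap at 9 is the object of "replaced", inside a relative clause.
The relative pronoun is "that" (word 6); it is bound by the head noun immediately before it.
Its filler is the head noun "painting", at word 5.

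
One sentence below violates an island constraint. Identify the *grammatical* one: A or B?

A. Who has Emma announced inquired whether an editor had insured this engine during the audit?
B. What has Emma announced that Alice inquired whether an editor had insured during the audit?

A

In B, the wh-phrase is extracted from inside a wh-island (introduced by "whether"), which blocks movement.
In A, the extraction path crosses only that-complement boundaries, which are transparent.
So A is grammatical.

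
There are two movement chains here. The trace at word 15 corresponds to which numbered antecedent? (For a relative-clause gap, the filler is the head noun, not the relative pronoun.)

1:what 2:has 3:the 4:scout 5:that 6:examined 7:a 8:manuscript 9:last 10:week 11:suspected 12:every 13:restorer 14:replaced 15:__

The marked gap is the direct object of "replaced".
Its filler is the fronted wh-phrase "what", at word 1.
(The other dependency links word 4 to a gap after word 5.)

1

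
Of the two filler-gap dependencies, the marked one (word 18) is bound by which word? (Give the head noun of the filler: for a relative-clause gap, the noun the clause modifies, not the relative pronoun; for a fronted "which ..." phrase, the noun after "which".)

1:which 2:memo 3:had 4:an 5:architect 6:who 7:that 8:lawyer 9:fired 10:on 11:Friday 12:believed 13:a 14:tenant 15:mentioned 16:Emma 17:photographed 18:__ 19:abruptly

The marked gap is the direct object of "photographed".
Its filler is the fronted wh-phrase "which memo", at word 2.
(The other dependency links word 5 to a gap after word 9.)

2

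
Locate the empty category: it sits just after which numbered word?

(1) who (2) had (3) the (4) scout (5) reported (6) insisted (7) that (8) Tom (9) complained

5

The displaced element is "who" (word 1).
It is linked across 1 clause boundary (Ø).
It functions as the subject of "insisted", so the gap sits immediately after word 5 ("reported").
Base order: The scout had reported that who insisted that Tom complained.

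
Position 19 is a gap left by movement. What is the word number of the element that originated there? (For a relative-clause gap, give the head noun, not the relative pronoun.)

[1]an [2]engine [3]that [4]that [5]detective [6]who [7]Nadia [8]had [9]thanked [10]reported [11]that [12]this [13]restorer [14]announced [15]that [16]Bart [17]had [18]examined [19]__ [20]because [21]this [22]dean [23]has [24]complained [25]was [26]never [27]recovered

2

The gap at 19 is the object of "examined", inside a relative clause.
The relative pronoun is "that" (word 3); it is bound by the head noun immediately before it.
Its filler is the head noun "engine", at word 2.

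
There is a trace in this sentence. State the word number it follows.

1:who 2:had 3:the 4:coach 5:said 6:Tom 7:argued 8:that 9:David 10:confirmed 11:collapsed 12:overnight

10

The displaced element is "who" (word 1).
It is linked across 3 clause boundaries (Ø → that → Ø).
It functions as the subject of "collapsed", so the gap sits immediately after word 10 ("confirmed").
Base order: The coach had said Tom argued that David confirmed who collapsed overnight.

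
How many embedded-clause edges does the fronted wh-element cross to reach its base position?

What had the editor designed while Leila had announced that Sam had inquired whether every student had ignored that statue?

0

"what" originates inside the matrix clause — no clause boundary is crossed.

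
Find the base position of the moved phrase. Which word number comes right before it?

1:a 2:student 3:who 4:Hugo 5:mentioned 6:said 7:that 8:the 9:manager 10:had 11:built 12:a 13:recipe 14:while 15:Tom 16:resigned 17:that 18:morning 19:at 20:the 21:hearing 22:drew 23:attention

5

The displaced element is "a student" (word 2).
It is linked across 1 clause boundary (Ø).
It functions as the subject of "said", so the gap sits immediately after word 5 ("mentioned").
Base order: Hugo mentioned that a student said that the manager had built a recipe while Tom resigned that morning at the hearing.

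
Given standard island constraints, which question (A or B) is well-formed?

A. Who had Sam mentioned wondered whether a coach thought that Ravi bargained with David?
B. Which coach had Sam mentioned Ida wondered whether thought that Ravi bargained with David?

A

In B, the wh-phrase is extracted from inside a wh-island (introduced by "whether"), which blocks movement.
In A, the extraction path crosses only that-complement boundaries, which are transparent.
So A is grammatical.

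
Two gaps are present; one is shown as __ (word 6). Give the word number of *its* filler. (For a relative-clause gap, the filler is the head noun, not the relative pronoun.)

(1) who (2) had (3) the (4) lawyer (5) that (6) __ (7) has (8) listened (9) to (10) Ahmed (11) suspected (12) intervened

4

The marked gap is inside the relative clause, the subject of "listened".
Its filler is the head noun "lawyer" (via "that"), at word 4.
(The other dependency links word 1 to a gap after word 11.)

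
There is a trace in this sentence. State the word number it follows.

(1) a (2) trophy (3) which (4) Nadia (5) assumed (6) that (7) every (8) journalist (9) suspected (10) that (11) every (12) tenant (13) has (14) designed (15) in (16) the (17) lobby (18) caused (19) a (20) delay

The displaced element is "a trophy" (word 2).
It is linked across 2 clause boundaries (that → that).
It functions as the direct object of "designed", so the gap sits immediately after word 14 ("designed").
Base order: Nadia assumed that every journalist suspected that every tenant has designed a trophy in the lobby.

14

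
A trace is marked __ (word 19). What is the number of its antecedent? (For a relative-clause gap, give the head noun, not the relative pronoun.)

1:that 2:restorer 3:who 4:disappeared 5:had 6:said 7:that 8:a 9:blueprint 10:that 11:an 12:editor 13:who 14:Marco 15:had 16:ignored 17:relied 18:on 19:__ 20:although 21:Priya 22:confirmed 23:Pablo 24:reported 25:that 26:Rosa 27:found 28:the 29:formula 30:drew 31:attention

9

The gap at 19 is the prepositional object of "relied", inside a relative clause.
The relative pronoun is "that" (word 10); it is bound by the head noun immediately before it.
Its filler is the head noun "blueprint", at word 9.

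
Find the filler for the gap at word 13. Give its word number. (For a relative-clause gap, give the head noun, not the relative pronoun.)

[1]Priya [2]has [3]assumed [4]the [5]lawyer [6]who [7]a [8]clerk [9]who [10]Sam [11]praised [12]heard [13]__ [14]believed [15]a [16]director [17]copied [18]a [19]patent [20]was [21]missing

5

The gap at 13 is the subject of "believed", inside a relative clause.
The relative pronoun is "who" (word 6); it is bound by the head noun immediately before it.
Its filler is the head noun "lawyer", at word 5.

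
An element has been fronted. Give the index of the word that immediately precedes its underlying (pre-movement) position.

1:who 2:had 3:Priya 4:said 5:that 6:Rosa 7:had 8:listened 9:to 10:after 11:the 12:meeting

The displaced element is "who" (word 1).
It is linked across 1 clause boundary (that).
It functions as the object of the preposition "to" of "listened", so the gap sits immediately after word 9 ("to").
Base order: Priya had said that Rosa had listened to who after the meeting.

9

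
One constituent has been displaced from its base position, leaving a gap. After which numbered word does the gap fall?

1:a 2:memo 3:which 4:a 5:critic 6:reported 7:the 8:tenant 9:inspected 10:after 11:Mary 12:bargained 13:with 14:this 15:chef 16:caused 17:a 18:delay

9

The displaced element is "a memo" (word 2).
It is linked across 1 clause boundary (Ø).
It functions as the direct object of "inspected", so the gap sits immediately after word 9 ("inspected").
Base order: A critic reported the tenant inspected a memo after Mary bargained with this chef.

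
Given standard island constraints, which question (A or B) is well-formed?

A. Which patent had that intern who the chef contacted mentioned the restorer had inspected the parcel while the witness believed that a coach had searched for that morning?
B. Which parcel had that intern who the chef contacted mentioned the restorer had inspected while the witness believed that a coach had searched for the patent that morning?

In A, the wh-phrase is extracted from inside an adjunct island (introduced by "while"), which blocks movement.
In B, the extraction path crosses only that-complement boundaries, which are transparent.
So B is grammatical.

B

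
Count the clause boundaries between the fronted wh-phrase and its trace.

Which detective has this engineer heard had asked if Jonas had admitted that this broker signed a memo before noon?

1

"which detective" is extracted from the subject of "asked".
Boundaries crossed, outermost first: [Ø] — 1 in total.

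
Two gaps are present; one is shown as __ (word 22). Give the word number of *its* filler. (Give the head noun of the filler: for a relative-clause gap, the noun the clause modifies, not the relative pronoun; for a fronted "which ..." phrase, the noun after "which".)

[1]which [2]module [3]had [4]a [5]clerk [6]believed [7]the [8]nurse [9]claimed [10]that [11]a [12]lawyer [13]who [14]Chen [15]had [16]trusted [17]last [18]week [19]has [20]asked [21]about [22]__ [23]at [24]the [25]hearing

2

The marked gap is the object of the preposition "about" of "asked".
Its filler is the fronted wh-phrase "which module", at word 2.
(The other dependency links word 12 to a gap after word 16.)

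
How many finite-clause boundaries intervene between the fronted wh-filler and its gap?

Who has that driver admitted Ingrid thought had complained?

"who" is extracted from the subject of "complained".
Boundaries crossed, outermost first: [Ø], [Ø] — 2 in total.

2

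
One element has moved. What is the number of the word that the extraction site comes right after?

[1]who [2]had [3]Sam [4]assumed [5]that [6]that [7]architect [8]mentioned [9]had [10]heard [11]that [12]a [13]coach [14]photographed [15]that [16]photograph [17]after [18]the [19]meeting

The displaced element is "who" (word 1).
It is linked across 2 clause boundaries (that → Ø).
It functions as the subject of "heard", so the gap sits immediately after word 8 ("mentioned").
Base order: Sam had assumed that that architect mentioned who had heard that a coach photographed that photograph after the meeting.

8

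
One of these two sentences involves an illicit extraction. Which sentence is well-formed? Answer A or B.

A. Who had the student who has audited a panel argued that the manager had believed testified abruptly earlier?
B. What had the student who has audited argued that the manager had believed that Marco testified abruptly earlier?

A

In B, the wh-phrase is extracted from inside a complex-NP island (relative clause) (introduced by "who"), which blocks movement.
In A, the extraction path crosses only that-complement boundaries, which are transparent.
So A is grammatical.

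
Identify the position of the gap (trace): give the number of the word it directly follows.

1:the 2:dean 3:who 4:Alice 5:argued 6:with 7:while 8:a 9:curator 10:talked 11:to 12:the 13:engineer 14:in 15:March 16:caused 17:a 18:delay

6

The displaced element is "the dean" (word 2).
It functions as the object of the preposition "with" of "argued", so the gap sits immediately after word 6 ("with").
Base order: Alice argued with the dean while a curator talked to the engineer in March.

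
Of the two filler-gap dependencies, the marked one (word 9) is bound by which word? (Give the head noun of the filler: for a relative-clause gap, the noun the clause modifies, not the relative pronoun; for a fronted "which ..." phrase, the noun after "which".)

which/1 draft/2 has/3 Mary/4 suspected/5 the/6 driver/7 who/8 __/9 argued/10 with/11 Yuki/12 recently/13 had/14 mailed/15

7

The marked gap is inside the relative clause, the subject of "argued".
Its filler is the head noun "driver" (via "who"), at word 7.
(The other dependency links word 2 to a gap after word 15.)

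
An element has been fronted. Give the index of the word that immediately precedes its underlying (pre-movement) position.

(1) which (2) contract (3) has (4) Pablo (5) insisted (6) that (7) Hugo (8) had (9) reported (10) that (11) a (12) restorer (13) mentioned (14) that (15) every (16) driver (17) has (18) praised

The displaced element is "which contract" (word 2).
It is linked across 3 clause boundaries (that → that → that).
It functions as the direct object of "praised", so the gap sits immediately after word 18 ("praised").
Base order: Pablo has insisted that Hugo had reported that a restorer mentioned that every driver has praised which contract.

18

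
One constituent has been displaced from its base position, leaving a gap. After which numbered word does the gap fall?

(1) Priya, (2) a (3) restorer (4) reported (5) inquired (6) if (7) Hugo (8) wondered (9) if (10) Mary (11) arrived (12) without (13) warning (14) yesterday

4

The displaced element is "Priya" (word 1).
It is linked across 1 clause boundary (Ø).
It functions as the subject of "inquired", so the gap sits immediately after word 4 ("reported").
Base order: A restorer reported Priya inquired if Hugo wondered if Mary arrived without warning yesterday.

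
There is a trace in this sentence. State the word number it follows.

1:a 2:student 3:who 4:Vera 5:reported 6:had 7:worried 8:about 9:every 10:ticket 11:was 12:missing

The displaced element is "a student" (word 2).
It is linked across 1 clause boundary (Ø).
It functions as the subject of "worried", so the gap sits immediately after word 5 ("reported").
Base order: Vera reported that a student had worried about every ticket.

5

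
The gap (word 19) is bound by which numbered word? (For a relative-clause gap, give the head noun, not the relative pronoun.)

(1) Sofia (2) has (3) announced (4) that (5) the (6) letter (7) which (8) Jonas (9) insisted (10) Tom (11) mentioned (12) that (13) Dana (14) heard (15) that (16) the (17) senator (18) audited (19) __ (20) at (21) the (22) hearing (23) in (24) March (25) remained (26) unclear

6

The gap at 19 is the object of "audited", inside a relative clause.
The relative pronoun is "which" (word 7); it is bound by the head noun immediately before it.
Its filler is the head noun "letter", at word 6.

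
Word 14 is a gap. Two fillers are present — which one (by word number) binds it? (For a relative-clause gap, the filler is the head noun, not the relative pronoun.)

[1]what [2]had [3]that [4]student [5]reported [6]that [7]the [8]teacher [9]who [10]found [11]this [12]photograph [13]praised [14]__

1

The marked gap is the direct object of "praised".
Its filler is the fronted wh-phrase "what", at word 1.
(The other dependency links word 8 to a gap after word 9.)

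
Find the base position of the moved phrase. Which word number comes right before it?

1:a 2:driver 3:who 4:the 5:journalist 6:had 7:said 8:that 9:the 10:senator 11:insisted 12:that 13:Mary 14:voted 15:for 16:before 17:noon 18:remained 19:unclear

The displaced element is "a driver" (word 2).
It is linked across 2 clause boundaries (that → that).
It functions as the object of the preposition "for" of "voted", so the gap sits immediately after word 15 ("for").
Base order: The journalist had said that the senator insisted that Mary voted for a driver before noon.

15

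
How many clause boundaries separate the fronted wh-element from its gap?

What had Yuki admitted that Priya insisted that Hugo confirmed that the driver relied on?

"what" is extracted from the PP object of "relied".
Boundaries crossed, outermost first: [that], [that], [that] — 3 in total.

3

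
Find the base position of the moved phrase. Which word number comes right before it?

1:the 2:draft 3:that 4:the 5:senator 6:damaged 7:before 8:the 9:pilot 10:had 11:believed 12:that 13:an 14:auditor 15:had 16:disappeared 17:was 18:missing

6

The displaced element is "the draft" (word 2).
It functions as the direct object of "damaged", so the gap sits immediately after word 6 ("damaged").
Base order: The senator damaged the draft before the pilot had believed that an auditor had disappeared.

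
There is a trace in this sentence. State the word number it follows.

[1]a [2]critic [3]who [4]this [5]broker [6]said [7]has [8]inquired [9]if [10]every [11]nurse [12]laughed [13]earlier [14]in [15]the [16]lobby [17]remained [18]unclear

The displaced element is "a critic" (word 2).
It is linked across 1 clause boundary (Ø).
It functions as the subject of "inquired", so the gap sits immediately after word 6 ("said").
Base order: This broker said that a critic has inquired if every nurse laughed earlier in the lobby.

6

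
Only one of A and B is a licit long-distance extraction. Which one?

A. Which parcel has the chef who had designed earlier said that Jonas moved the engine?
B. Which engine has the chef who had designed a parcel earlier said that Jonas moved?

B

In A, the wh-phrase is extracted from inside a complex-NP island (relative clause) (introduced by "who"), which blocks movement.
In B, the extraction path crosses only that-complement boundaries, which are transparent.
So B is grammatical.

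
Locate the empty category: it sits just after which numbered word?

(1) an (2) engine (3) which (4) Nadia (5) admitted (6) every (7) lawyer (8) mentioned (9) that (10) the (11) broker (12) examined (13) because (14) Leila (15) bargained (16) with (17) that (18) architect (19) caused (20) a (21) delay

12

The displaced element is "an engine" (word 2).
It is linked across 2 clause boundaries (Ø → that).
It functions as the direct object of "examined", so the gap sits immediately after word 12 ("examined").
Base order: Nadia admitted every lawyer mentioned that the broker examined an engine because Leila bargained with that architect.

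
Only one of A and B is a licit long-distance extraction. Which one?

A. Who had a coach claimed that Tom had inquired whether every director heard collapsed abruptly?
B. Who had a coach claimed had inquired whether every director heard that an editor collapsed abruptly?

B

In A, the wh-phrase is extracted from inside a wh-island (introduced by "whether"), which blocks movement.
In B, the extraction path crosses only that-complement boundaries, which are transparent.
So B is grammatical.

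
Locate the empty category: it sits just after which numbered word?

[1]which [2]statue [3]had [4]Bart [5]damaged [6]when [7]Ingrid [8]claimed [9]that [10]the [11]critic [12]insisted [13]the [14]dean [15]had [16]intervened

5

The displaced element is "which statue" (word 2).
It functions as the direct object of "damaged", so the gap sits immediately after word 5 ("damaged").
Base order: Bart had damaged which statue when Ingrid claimed that the critic insisted the dean had intervened.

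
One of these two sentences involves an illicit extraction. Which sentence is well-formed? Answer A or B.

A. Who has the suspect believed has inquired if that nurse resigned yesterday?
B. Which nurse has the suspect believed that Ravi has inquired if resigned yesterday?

A

In B, the wh-phrase is extracted from inside a wh-island (introduced by "if"), which blocks movement.
In A, the extraction path crosses only that-complement boundaries, which are transparent.
So A is grammatical.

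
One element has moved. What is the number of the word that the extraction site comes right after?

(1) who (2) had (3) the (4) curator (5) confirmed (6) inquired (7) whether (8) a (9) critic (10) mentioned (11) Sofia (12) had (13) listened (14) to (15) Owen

5

The displaced element is "who" (word 1).
It is linked across 1 clause boundary (Ø).
It functions as the subject of "inquired", so the gap sits immediately after word 5 ("confirmed").
Base order: The curator had confirmed who inquired whether a critic mentioned Sofia had listened to Owen.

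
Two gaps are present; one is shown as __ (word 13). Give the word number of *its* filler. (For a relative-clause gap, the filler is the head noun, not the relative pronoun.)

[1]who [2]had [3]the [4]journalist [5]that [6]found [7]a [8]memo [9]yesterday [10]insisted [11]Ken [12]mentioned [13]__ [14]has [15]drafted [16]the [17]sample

1

The marked gap is the subject of "drafted".
Its filler is the fronted wh-phrase "who", at word 1.
(The other dependency links word 4 to a gap after word 5.)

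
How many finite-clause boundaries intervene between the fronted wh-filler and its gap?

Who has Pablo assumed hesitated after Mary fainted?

"who" is extracted from the subject of "hesitated".
Boundaries crossed, outermost first: [Ø] — 1 in total.

1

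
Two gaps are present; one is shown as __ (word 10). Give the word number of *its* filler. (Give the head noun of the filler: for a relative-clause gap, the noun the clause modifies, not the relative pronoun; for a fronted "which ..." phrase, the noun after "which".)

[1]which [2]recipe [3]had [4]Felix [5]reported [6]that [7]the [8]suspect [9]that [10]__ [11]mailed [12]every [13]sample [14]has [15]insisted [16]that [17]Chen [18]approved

The marked gap is inside the relative clause, the subject of "mailed".
Its filler is the head noun "suspect" (via "that"), at word 8.
(The other dependency links word 2 to a gap after word 18.)

8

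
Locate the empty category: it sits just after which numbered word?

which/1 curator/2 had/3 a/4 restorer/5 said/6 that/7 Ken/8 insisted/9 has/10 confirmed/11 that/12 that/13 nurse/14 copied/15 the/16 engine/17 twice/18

9

The displaced element is "which curator" (word 2).
It is linked across 2 clause boundaries (that → Ø).
It functions as the subject of "confirmed", so the gap sits immediately after word 9 ("insisted").
Base order: A restorer had said that Ken insisted which curator has confirmed that that nurse copied the engine twice.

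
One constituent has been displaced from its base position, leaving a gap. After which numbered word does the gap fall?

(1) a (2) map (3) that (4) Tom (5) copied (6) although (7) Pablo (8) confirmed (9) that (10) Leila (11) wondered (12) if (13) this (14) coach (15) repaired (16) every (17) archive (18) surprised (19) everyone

5

The displaced element is "a map" (word 2).
It functions as the direct object of "copied", so the gap sits immediately after word 5 ("copied").
Base order: Tom copied a map although Pablo confirmed that Leila wondered if this coach repaired every archive.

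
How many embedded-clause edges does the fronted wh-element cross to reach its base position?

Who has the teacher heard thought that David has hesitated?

1

"who" is extracted from the subject of "thought".
Boundaries crossed, outermost first: [Ø] — 1 in total.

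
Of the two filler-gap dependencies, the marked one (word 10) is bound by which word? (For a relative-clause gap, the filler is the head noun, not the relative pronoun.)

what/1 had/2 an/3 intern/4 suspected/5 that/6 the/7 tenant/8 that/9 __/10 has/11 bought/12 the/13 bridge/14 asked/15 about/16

The marked gap is inside the relative clause, the subject of "bought".
Its filler is the head noun "tenant" (via "that"), at word 8.
(The other dependency links word 1 to a gap after word 16.)

8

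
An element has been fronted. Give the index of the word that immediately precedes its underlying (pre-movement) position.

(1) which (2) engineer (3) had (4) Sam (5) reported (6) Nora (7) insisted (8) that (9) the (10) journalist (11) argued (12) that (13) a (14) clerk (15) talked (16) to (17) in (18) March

The displaced element is "which engineer" (word 2).
It is linked across 3 clause boundaries (Ø → that → that).
It functions as the object of the preposition "to" of "talked", so the gap sits immediately after word 16 ("to").
Base order: Sam had reported Nora insisted that the journalist argued that a clerk talked to which engineer in March.

16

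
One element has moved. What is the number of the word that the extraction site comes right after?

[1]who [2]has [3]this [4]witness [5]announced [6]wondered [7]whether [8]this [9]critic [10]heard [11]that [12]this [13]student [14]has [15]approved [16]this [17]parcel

5

The displaced element is "who" (word 1).
It is linked across 1 clause boundary (Ø).
It functions as the subject of "wondered", so the gap sits immediately after word 5 ("announced").
Base order: This witness has announced that who wondered whether this critic heard that this student has approved this parcel.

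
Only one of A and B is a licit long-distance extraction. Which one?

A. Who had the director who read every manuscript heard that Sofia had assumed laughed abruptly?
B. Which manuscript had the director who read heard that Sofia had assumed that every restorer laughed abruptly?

A

In B, the wh-phrase is extracted from inside a complex-NP island (relative clause) (introduced by "who"), which blocks movement.
In A, the extraction path crosses only that-complement boundaries, which are transparent.
So A is grammatical.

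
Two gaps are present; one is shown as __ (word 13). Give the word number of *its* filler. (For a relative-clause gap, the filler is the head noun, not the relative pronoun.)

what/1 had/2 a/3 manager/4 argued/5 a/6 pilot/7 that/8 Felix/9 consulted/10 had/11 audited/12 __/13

1

The marked gap is the direct object of "audited".
Its filler is the fronted wh-phrase "what", at word 1.
(The other dependency links word 7 to a gap after word 10.)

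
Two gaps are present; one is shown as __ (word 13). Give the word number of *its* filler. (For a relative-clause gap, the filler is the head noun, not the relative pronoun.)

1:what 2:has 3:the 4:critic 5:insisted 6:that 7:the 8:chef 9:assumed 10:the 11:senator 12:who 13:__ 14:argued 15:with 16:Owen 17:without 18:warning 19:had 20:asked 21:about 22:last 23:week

The marked gap is inside the relative clause, the subject of "argued".
Its filler is the head noun "senator" (via "who"), at word 11.
(The other dependency links word 1 to a gap after word 21.)

11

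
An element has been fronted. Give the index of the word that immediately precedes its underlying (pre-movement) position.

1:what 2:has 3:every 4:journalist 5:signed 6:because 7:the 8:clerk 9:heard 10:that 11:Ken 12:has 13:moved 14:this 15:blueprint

The displaced element is "what" (word 1).
It functions as the direct object of "signed", so the gap sits immediately after word 5 ("signed").
Base order: Every journalist has signed what because the clerk heard that Ken has moved this blueprint.

5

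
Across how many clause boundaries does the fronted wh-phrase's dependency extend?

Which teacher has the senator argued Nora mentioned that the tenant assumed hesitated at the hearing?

3

"which teacher" is extracted from the subject of "hesitated".
Boundaries crossed, outermost first: [Ø], [that], [Ø] — 3 in total.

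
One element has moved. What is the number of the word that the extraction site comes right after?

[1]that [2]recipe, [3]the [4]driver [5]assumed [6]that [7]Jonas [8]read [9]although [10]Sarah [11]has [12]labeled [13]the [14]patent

The displaced element is "that recipe" (word 2).
It is linked across 1 clause boundary (that).
It functions as the direct object of "read", so the gap sits immediately after word 8 ("read").
Base order: The driver assumed that Jonas read that recipe although Sarah has labeled the patent.

8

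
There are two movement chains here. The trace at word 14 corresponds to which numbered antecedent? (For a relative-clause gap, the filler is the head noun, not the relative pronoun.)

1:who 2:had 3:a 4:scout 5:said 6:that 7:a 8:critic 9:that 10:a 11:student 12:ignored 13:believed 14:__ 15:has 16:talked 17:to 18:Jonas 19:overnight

1

The marked gap is the subject of "talked".
Its filler is the fronted wh-phrase "who", at word 1.
(The other dependency links word 8 to a gap after word 12.)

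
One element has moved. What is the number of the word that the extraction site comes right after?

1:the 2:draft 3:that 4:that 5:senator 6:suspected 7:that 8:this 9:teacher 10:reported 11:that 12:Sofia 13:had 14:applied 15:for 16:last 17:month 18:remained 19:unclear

15

The displaced element is "the draft" (word 2).
It is linked across 2 clause boundaries (that → that).
It functions as the object of the preposition "for" of "applied", so the gap sits immediately after word 15 ("for").
Base order: That senator suspected that this teacher reported that Sofia had applied for the draft last month.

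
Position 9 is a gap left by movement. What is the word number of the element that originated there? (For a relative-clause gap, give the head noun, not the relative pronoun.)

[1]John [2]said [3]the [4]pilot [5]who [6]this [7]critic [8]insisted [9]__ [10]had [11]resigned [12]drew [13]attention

4

The gap at 9 is the subject of "resigned", inside a relative clause.
The relative pronoun is "who" (word 5); it is bound by the head noun immediately before it.
Its filler is the head noun "pilot", at word 4.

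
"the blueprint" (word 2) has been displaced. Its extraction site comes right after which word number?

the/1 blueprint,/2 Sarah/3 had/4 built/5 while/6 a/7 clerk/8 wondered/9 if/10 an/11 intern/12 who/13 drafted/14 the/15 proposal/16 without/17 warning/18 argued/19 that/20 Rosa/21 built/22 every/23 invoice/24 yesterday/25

The displaced element is "the blueprint" (word 2).
It functions as the direct object of "built", so the gap sits immediately after word 5 ("built").
Base order: Sarah had built the blueprint while a clerk wondered if an intern who drafted the proposal without warning argued that Rosa built every invoice yesterday.

5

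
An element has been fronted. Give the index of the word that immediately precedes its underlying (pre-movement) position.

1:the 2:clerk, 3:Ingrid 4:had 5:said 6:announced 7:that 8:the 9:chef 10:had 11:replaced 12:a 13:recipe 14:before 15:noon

5

The displaced element is "the clerk" (word 2).
It is linked across 1 clause boundary (Ø).
It functions as the subject of "announced", so the gap sits immediately after word 5 ("said").
Base order: Ingrid had said that the clerk announced that the chef had replaced a recipe before noon.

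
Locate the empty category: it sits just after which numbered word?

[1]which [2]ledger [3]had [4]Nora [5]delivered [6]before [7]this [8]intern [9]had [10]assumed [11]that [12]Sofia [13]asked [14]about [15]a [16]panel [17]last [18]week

The displaced element is "which ledger" (word 2).
It functions as the direct object of "delivered", so the gap sits immediately after word 5 ("delivered").
Base order: Nora had delivered which ledger before this intern had assumed that Sofia asked about a panel last week.

5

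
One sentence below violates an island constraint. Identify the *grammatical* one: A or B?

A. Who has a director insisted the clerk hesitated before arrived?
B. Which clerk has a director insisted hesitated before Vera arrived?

B

In A, the wh-phrase is extracted from inside an adjunct island (introduced by "before"), which blocks movement.
In B, the extraction path crosses only that-complement boundaries, which are transparent.
So B is grammatical.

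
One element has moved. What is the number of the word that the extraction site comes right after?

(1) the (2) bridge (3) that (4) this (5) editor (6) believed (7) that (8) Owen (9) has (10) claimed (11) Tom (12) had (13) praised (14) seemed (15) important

13

The displaced element is "the bridge" (word 2).
It is linked across 2 clause boundaries (that → Ø).
It functions as the direct object of "praised", so the gap sits immediately after word 13 ("praised").
Base order: This editor believed that Owen has claimed Tom had praised the bridge.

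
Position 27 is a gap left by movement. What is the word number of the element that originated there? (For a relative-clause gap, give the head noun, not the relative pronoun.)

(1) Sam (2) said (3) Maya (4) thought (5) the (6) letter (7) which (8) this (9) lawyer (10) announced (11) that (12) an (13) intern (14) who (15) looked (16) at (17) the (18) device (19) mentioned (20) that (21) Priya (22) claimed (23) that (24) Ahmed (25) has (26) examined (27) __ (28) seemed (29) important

The gap at 27 is the object of "examined", inside a relative clause.
The relative pronoun is "which" (word 7); it is bound by the head noun immediately before it.
Its filler is the head noun "letter", at word 6.

6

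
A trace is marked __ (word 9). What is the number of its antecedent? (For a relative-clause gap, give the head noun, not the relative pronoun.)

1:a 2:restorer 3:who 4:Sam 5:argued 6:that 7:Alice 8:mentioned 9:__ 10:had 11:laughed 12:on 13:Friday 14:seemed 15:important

2

The gap at 9 is the subject of "laughed", inside a relative clause.
The relative pronoun is "who" (word 3); it is bound by the head noun immediately before it.
Its filler is the head noun "restorer", at word 2.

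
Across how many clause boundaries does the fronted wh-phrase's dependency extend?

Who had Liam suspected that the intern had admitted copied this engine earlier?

"who" is extracted from the subject of "copied".
Boundaries crossed, outermost first: [that], [Ø] — 2 in total.

2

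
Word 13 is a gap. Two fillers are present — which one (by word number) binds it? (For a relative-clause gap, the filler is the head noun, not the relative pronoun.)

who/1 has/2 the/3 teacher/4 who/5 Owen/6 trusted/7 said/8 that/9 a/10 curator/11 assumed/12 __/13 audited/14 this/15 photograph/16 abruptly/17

1

The marked gap is the subject of "audited".
Its filler is the fronted wh-phrase "who", at word 1.
(The other dependency links word 4 to a gap after word 7.)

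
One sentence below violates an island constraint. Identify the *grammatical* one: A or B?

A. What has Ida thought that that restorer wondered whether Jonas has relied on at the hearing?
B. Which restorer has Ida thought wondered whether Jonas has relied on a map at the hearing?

B

In A, the wh-phrase is extracted from inside a wh-island (introduced by "whether"), which blocks movement.
In B, the extraction path crosses only that-complement boundaries, which are transparent.
So B is grammatical.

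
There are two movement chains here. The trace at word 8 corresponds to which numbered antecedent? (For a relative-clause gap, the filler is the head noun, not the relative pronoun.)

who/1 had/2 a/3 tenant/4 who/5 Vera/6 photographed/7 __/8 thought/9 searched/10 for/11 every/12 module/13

The marked gap is inside the relative clause, the direct object of "photographed".
Its filler is the head noun "tenant" (via "who"), at word 4.
(The other dependency links word 1 to a gap after word 9.)

4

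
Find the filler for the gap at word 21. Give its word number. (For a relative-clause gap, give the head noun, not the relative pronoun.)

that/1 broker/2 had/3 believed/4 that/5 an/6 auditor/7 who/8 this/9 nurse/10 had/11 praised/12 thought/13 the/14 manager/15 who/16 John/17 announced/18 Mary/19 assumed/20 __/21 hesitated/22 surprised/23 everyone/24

15

The gap at 21 is the subject of "hesitated", inside a relative clause.
The relative pronoun is "who" (word 16); it is bound by the head noun immediately before it.
Its filler is the head noun "manager", at word 15.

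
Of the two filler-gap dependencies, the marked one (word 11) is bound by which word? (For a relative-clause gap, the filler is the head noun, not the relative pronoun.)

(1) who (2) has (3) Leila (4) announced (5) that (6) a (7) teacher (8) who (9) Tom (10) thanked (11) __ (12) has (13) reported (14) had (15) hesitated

7

The marked gap is inside the relative clause, the direct object of "thanked".
Its filler is the head noun "teacher" (via "who"), at word 7.
(The other dependency links word 1 to a gap after word 13.)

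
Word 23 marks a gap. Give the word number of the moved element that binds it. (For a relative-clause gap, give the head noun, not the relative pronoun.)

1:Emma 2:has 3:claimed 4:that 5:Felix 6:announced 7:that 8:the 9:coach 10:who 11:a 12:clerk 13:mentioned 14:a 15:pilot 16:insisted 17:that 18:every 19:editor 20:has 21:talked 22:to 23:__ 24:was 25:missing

The gap at 23 is the prepositional object of "talked", inside a relative clause.
The relative pronoun is "who" (word 10); it is bound by the head noun immediately before it.
Its filler is the head noun "coach", at word 9.

9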